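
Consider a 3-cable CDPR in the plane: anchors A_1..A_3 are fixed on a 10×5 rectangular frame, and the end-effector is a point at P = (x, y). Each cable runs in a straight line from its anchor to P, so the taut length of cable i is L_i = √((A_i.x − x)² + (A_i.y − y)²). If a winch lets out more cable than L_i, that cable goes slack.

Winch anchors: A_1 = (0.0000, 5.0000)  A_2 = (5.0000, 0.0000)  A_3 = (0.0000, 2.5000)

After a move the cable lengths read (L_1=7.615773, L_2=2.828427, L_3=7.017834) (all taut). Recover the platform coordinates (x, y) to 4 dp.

expand ‖A_i−P‖²=L_i² and subtract eq 1 (q_i ≔ ‖A_i‖²−L_i²)
q_1 = 0.0000+25.0000−58.0000 = -33.0000
eq1−eq2 → [-10.0000  10.0000]·P = -50.0000
eq1−eq3 → [0.0000  5.0000]·P = 10.0000
2×2 solve → P = (7.0000, 2.0000)

(7.0000, 2.0000)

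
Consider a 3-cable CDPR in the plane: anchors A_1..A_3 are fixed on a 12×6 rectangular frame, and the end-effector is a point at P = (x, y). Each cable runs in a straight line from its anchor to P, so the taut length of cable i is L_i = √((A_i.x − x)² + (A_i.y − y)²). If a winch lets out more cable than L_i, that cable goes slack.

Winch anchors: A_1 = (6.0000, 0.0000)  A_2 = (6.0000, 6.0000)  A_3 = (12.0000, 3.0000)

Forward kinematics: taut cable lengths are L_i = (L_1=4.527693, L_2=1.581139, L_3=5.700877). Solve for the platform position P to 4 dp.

(6.5000, 4.5000)

circle eqns → linear via eq_j − eq_1; set c_j = A_j·A_j − L_j²
c_1 = 36.0000+0.0000−20.5000 = 15.5000
0.0000·x − 12.0000·y = c_1−c_2 = -54.0000
-12.0000·x − 6.0000·y = c_1−c_3 = -105.0000
solve first two rows → x=6.5000, y=4.5000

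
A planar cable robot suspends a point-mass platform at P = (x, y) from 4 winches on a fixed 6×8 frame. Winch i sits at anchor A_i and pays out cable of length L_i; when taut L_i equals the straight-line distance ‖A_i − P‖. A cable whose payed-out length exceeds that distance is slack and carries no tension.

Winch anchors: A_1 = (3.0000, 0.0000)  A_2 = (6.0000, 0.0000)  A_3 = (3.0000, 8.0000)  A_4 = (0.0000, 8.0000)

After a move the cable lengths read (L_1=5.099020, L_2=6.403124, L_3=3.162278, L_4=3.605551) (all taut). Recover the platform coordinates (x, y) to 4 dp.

(2.0000, 5.0000)

expand ‖A_i−P‖²=L_i² and subtract eq 1 (k_i ≔ ‖A_i‖²−L_i²)
k_1 = 9.0000+0.0000−26.0000 = -17.0000
eq1−eq2 → [-6.0000  0.0000]·P = -12.0000
eq1−eq3 → [0.0000  -16.0000]·P = -80.0000
eq1−eq4 → [6.0000  -16.0000]·P = -68.0000
2×2 solve → P = (2.0000, 5.0000)
check cable 4: ‖A_4−P‖² = 13.0000 ≈ L_4² = 13.0000 ✓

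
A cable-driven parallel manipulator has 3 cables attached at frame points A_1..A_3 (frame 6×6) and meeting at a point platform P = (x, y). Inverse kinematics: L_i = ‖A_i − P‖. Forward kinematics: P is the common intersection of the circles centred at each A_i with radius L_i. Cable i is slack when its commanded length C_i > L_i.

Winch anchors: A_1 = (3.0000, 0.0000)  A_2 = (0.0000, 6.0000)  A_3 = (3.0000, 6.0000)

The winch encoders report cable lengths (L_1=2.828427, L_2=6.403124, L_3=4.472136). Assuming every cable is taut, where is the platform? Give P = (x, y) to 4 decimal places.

expand ‖A_i−P‖²=L_i² and subtract eq 1 (q_i ≔ ‖A_i‖²−L_i²)
q_1 = 9.0000+0.0000−8.0000 = 1.0000
eq1−eq2 → [6.0000  -12.0000]·P = 6.0000
eq1−eq3 → [0.0000  -12.0000]·P = -24.0000
2×2 solve → P = (5.0000, 2.0000)

(5.0000, 2.0000)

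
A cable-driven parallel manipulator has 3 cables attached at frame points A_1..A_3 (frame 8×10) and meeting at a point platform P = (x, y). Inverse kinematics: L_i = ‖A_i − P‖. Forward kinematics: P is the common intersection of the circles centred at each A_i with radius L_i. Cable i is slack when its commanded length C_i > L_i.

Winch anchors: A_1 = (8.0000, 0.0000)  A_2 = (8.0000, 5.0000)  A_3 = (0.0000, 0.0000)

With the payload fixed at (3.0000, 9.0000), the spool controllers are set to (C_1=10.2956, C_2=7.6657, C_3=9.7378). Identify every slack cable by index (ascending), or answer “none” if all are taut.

cable 1: √((5.0000)²+(-9.0000)²)=10.2956, C_1=10.2956: taut
cable 2: √((5.0000)²+(-4.0000)²)=6.4031, C_2=7.6657: slack
cable 3: √((-3.0000)²+(-9.0000)²)=9.4868, C_3=9.7378: slack

2, 3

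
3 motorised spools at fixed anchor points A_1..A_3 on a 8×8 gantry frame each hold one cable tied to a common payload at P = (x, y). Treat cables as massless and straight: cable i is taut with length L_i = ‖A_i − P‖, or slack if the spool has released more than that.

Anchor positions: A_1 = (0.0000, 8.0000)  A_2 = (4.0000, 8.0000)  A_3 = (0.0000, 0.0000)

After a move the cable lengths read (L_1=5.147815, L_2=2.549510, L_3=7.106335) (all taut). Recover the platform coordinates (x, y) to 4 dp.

expand ‖A_i−P‖²=L_i² and subtract eq 1 (k_i ≔ ‖A_i‖²−L_i²)
k_1 = 0.0000+64.0000−26.5000 = 37.5000
eq1−eq2 → [-8.0000  0.0000]·P = -36.0000
eq1−eq3 → [0.0000  16.0000]·P = 88.0000
2×2 solve → P = (4.5000, 5.5000)

(4.5000, 5.5000)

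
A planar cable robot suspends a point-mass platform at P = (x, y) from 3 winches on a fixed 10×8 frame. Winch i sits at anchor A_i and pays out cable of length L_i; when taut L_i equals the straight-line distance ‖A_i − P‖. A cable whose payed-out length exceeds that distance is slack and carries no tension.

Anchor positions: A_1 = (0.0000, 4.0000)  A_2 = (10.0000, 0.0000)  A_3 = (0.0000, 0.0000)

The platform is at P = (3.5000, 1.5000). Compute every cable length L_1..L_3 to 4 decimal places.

cable 1: Δx=-3.5000, Δy=2.5000; L_1 = √(Δx²+Δy²) = 4.3012
cable 2: Δx=6.5000, Δy=-1.5000; L_2 = √(Δx²+Δy²) = 6.6708
cable 3: Δx=-3.5000, Δy=-1.5000; L_3 = √(Δx²+Δy²) = 3.8079

(4.3012, 6.6708, 3.8079)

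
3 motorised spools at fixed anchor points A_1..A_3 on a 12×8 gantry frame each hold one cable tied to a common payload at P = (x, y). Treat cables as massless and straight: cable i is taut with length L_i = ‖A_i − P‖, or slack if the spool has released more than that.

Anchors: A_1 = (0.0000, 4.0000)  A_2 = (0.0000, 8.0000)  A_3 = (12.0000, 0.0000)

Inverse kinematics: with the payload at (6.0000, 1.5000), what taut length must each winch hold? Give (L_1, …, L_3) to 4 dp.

cable 1: Δx=-6.0000, Δy=2.5000; L_1 = √(Δx²+Δy²) = 6.5000
cable 2: Δx=-6.0000, Δy=6.5000; L_2 = √(Δx²+Δy²) = 8.8459
cable 3: Δx=6.0000, Δy=-1.5000; L_3 = √(Δx²+Δy²) = 6.1847

(6.5000, 8.8459, 6.1847)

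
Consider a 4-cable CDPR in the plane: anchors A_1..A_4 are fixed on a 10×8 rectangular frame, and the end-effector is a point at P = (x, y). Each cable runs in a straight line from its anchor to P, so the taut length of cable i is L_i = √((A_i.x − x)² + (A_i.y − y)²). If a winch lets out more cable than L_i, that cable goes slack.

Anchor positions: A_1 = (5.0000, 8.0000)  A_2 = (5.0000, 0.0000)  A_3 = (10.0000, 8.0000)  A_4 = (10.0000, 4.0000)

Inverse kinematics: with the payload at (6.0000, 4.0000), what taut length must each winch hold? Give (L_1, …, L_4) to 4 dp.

L_1: Δ = A_1−P = (-1.0000, 4.0000) → ‖Δ‖ = √17.0000 = 4.1231
L_2: Δ = A_2−P = (-1.0000, -4.0000) → ‖Δ‖ = √17.0000 = 4.1231
L_3: Δ = A_3−P = (4.0000, 4.0000) → ‖Δ‖ = √32.0000 = 5.6569
L_4: Δ = A_4−P = (4.0000, 0.0000) → ‖Δ‖ = √16.0000 = 4.0000

(4.1231, 4.1231, 5.6569, 4.0000)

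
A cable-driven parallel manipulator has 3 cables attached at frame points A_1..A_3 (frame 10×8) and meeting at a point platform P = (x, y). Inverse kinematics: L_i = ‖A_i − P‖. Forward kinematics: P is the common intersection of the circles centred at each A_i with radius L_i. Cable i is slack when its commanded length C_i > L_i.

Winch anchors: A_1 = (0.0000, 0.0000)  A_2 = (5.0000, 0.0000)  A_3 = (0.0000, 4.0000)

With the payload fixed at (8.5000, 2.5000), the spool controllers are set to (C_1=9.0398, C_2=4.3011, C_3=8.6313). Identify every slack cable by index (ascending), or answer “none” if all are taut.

cable 1: √((-8.5000)²+(-2.5000)²)=8.8600, C_1=9.0398: slack
cable 2: √((-3.5000)²+(-2.5000)²)=4.3012, C_2=4.3011: taut
cable 3: √((-8.5000)²+(1.5000)²)=8.6313, C_3=8.6313: taut

1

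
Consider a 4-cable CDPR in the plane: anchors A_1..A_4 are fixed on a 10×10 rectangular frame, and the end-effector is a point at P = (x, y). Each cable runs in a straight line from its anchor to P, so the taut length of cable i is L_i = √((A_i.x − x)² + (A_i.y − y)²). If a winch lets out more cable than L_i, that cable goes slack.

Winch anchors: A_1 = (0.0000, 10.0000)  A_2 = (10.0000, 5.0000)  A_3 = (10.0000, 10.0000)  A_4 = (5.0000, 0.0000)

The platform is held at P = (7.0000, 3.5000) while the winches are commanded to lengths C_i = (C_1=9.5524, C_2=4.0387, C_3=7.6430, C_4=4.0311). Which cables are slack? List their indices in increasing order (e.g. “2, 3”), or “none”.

2, 3

cable 1: L_1 = ‖A_1−P‖ = 9.5525;  C_1 = 9.5524 → taut
cable 2: L_2 = ‖A_2−P‖ = 3.3541;  C_2 = 4.0387 → slack
cable 3: L_3 = ‖A_3−P‖ = 7.1589;  C_3 = 7.6430 → slack
cable 4: L_4 = ‖A_4−P‖ = 4.0311;  C_4 = 4.0311 → taut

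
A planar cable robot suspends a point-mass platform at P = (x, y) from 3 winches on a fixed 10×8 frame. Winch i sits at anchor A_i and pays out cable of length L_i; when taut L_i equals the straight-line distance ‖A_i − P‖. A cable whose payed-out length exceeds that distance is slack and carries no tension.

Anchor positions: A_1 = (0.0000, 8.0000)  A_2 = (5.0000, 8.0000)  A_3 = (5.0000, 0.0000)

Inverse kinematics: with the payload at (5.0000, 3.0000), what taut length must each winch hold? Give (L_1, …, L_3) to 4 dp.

L_1: Δ = A_1−P = (-5.0000, 5.0000) → ‖Δ‖ = √50.0000 = 7.0711
L_2: Δ = A_2−P = (0.0000, 5.0000) → ‖Δ‖ = √25.0000 = 5.0000
L_3: Δ = A_3−P = (0.0000, -3.0000) → ‖Δ‖ = √9.0000 = 3.0000

(7.0711, 5.0000, 3.0000)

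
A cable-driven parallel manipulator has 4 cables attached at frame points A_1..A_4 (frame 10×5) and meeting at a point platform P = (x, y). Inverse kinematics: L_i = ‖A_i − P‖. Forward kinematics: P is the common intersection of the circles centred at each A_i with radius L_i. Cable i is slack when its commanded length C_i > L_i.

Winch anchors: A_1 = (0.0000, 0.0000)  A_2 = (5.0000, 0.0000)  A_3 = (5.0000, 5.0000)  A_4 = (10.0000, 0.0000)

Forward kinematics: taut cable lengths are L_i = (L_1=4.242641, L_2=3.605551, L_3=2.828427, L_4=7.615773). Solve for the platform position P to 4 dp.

(3.0000, 3.0000)

expand ‖A_i−P‖²=L_i² and subtract eq 1 (q_i ≔ ‖A_i‖²−L_i²)
q_1 = 0.0000+0.0000−18.0000 = -18.0000
eq1−eq2 → [-10.0000  0.0000]·P = -30.0000
eq1−eq3 → [-10.0000  -10.0000]·P = -60.0000
eq1−eq4 → [-20.0000  0.0000]·P = -60.0000
2×2 solve → P = (3.0000, 3.0000)
check cable 4: ‖A_4−P‖² = 58.0000 ≈ L_4² = 58.0000 ✓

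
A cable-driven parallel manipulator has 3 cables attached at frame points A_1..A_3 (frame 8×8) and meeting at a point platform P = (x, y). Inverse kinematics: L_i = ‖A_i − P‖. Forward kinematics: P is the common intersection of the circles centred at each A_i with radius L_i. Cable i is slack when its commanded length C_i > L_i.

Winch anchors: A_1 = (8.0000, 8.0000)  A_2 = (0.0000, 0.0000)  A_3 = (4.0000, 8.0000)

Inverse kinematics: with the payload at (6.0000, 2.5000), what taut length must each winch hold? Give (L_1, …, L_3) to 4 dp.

(5.8523, 6.5000, 5.8523)

L_1 = √((8.0000−6.0000)² + (8.0000−2.5000)²) = 5.8523
L_2 = √((0.0000−6.0000)² + (0.0000−2.5000)²) = 6.5000
L_3 = √((4.0000−6.0000)² + (8.0000−2.5000)²) = 5.8523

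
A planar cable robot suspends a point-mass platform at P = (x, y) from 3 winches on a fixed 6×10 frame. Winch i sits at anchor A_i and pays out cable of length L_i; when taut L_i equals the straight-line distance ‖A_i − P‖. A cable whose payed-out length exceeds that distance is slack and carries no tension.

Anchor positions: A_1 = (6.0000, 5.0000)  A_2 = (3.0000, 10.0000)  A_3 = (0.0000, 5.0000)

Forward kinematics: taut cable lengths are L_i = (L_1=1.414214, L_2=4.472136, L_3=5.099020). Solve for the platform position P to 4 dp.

circle eqns → linear via eq_j − eq_1; set c_j = A_j·A_j − L_j²
c_1 = 36.0000+25.0000−2.0000 = 59.0000
6.0000·x − 10.0000·y = c_1−c_2 = -30.0000
12.0000·x + 0.0000·y = c_1−c_3 = 60.0000
solve first two rows → x=5.0000, y=6.0000

(5.0000, 6.0000)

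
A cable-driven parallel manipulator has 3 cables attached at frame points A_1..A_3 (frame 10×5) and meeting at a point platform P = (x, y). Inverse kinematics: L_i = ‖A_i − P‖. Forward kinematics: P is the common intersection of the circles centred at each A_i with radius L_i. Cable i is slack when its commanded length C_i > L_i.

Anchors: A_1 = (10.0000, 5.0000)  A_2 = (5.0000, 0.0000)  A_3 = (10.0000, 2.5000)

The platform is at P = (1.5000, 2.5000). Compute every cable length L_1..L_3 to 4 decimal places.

(8.8600, 4.3012, 8.5000)

L_1: Δ = A_1−P = (8.5000, 2.5000) → ‖Δ‖ = √78.5000 = 8.8600
L_2: Δ = A_2−P = (3.5000, -2.5000) → ‖Δ‖ = √18.5000 = 4.3012
L_3: Δ = A_3−P = (8.5000, 0.0000) → ‖Δ‖ = √72.2500 = 8.5000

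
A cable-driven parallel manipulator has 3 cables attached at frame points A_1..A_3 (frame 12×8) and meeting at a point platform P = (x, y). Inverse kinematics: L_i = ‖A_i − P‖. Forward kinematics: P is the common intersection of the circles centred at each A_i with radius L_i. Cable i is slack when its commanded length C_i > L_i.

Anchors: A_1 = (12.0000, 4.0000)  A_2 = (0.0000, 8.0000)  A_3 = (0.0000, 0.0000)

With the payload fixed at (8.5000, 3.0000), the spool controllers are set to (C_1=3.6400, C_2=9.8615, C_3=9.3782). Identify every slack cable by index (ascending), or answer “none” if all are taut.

3

i=1: geometric 3.6401 vs commanded 3.6400 ⇒ taut
i=2: geometric 9.8615 vs commanded 9.8615 ⇒ taut
i=3: geometric 9.0139 vs commanded 9.3782 ⇒ slack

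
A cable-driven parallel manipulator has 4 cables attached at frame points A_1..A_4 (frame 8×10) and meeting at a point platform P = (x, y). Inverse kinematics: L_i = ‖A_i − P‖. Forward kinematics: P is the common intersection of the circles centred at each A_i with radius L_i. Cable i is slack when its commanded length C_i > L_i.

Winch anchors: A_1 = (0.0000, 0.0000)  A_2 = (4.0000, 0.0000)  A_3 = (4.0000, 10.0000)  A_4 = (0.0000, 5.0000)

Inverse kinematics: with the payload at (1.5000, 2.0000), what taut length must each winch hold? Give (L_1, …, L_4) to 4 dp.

(2.5000, 3.2016, 8.3815, 3.3541)

cable 1: Δx=-1.5000, Δy=-2.0000; L_1 = √(Δx²+Δy²) = 2.5000
cable 2: Δx=2.5000, Δy=-2.0000; L_2 = √(Δx²+Δy²) = 3.2016
cable 3: Δx=2.5000, Δy=8.0000; L_3 = √(Δx²+Δy²) = 8.3815
cable 4: Δx=-1.5000, Δy=3.0000; L_4 = √(Δx²+Δy²) = 3.3541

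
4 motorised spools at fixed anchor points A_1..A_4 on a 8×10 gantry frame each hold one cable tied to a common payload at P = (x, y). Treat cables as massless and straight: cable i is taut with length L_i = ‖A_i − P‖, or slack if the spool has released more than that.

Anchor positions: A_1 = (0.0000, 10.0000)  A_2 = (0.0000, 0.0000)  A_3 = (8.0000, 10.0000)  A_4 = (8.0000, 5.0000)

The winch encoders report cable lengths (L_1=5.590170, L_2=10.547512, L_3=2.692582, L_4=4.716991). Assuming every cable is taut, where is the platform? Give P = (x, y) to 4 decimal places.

expand ‖A_i−P‖²=L_i² and subtract eq 1 (c_i ≔ ‖A_i‖²−L_i²)
c_1 = 0.0000+100.0000−31.2500 = 68.7500
eq1−eq2 → [0.0000  20.0000]·P = 180.0000
eq1−eq3 → [-16.0000  0.0000]·P = -88.0000
eq1−eq4 → [-16.0000  10.0000]·P = 2.0000
2×2 solve → P = (5.5000, 9.0000)
check cable 4: ‖A_4−P‖² = 22.2500 ≈ L_4² = 22.2500 ✓

(5.5000, 9.0000)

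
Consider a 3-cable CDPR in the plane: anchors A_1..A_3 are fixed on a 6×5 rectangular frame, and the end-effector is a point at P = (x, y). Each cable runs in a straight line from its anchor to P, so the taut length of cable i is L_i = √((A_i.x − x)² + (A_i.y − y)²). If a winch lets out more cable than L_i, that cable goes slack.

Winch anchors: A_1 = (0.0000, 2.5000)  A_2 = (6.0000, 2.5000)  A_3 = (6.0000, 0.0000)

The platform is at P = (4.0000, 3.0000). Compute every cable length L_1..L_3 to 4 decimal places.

(4.0311, 2.0616, 3.6056)

L_1 = √((0.0000−4.0000)² + (2.5000−3.0000)²) = 4.0311
L_2 = √((6.0000−4.0000)² + (2.5000−3.0000)²) = 2.0616
L_3 = √((6.0000−4.0000)² + (0.0000−3.0000)²) = 3.6056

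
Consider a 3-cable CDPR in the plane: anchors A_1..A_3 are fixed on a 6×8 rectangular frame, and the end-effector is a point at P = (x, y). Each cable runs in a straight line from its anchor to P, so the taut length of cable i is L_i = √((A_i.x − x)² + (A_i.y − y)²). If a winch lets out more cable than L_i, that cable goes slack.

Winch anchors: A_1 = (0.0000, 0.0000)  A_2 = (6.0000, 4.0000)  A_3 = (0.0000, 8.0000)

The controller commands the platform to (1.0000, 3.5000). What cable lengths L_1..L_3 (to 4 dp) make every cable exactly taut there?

L_1 = √((0.0000−1.0000)² + (0.0000−3.5000)²) = 3.6401
L_2 = √((6.0000−1.0000)² + (4.0000−3.5000)²) = 5.0249
L_3 = √((0.0000−1.0000)² + (8.0000−3.5000)²) = 4.6098

(3.6401, 5.0249, 4.6098)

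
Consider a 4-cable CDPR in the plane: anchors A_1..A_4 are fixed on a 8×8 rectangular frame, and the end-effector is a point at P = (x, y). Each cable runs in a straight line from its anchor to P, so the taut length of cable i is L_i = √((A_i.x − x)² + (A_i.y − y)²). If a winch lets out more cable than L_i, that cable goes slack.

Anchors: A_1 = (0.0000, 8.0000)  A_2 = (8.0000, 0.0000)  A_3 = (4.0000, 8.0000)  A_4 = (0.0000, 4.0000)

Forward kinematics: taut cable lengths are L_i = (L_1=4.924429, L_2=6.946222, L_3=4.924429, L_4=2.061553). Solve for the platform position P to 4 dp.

each cable: (A_i−P)·(A_i−P) = L_i²; let c_i = ‖A_i‖²−L_i²
c_1 = 0.0000+64.0000−24.2500 = 39.7500
row 1: -16.0000x + 16.0000y = 24.0000  (c_2=15.7500)
row 2: -8.0000x + 0.0000y = -16.0000  (c_3=55.7500)
row 3: 0.0000x + 8.0000y = 28.0000  (c_4=11.7500)
Cramer on rows 1–2 → x = 2.0000, y = 3.5000
check cable 4: ‖A_4−P‖² = 4.2500 ≈ L_4² = 4.2500 ✓

(2.0000, 3.5000)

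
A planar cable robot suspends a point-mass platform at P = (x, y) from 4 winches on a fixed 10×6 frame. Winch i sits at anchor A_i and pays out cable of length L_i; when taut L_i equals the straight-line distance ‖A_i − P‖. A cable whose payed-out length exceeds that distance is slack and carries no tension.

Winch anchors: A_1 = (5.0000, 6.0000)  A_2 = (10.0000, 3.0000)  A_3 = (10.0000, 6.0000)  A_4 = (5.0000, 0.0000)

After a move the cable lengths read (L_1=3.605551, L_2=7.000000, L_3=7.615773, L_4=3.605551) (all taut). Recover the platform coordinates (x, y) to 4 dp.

(3.0000, 3.0000)

each cable: (A_i−P)·(A_i−P) = L_i²; let k_i = ‖A_i‖²−L_i²
k_1 = 25.0000+36.0000−13.0000 = 48.0000
row 1: -10.0000x + 6.0000y = -12.0000  (k_2=60.0000)
row 2: -10.0000x + 0.0000y = -30.0000  (k_3=78.0000)
row 3: 0.0000x + 12.0000y = 36.0000  (k_4=12.0000)
Cramer on rows 1–2 → x = 3.0000, y = 3.0000
check cable 4: ‖A_4−P‖² = 13.0000 ≈ L_4² = 13.0000 ✓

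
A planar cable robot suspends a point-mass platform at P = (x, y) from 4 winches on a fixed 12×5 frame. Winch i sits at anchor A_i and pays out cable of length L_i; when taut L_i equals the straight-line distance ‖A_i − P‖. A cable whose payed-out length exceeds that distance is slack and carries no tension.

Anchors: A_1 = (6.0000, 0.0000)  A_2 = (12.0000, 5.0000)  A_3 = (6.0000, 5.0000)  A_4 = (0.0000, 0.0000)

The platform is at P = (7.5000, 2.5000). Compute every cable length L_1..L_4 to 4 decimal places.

L_1: Δ = A_1−P = (-1.5000, -2.5000) → ‖Δ‖ = √8.5000 = 2.9155
L_2: Δ = A_2−P = (4.5000, 2.5000) → ‖Δ‖ = √26.5000 = 5.1478
L_3: Δ = A_3−P = (-1.5000, 2.5000) → ‖Δ‖ = √8.5000 = 2.9155
L_4: Δ = A_4−P = (-7.5000, -2.5000) → ‖Δ‖ = √62.5000 = 7.9057

(2.9155, 5.1478, 2.9155, 7.9057)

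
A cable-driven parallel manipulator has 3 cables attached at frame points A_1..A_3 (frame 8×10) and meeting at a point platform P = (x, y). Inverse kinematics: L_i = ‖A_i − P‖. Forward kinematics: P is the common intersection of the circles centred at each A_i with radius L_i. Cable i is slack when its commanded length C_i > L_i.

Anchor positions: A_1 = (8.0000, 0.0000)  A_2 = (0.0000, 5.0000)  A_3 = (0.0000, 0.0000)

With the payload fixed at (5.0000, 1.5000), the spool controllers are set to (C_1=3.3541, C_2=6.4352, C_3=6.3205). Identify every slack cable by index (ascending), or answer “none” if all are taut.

2, 3

i=1: geometric 3.3541 vs commanded 3.3541 ⇒ taut
i=2: geometric 6.1033 vs commanded 6.4352 ⇒ slack
i=3: geometric 5.2202 vs commanded 6.3205 ⇒ slack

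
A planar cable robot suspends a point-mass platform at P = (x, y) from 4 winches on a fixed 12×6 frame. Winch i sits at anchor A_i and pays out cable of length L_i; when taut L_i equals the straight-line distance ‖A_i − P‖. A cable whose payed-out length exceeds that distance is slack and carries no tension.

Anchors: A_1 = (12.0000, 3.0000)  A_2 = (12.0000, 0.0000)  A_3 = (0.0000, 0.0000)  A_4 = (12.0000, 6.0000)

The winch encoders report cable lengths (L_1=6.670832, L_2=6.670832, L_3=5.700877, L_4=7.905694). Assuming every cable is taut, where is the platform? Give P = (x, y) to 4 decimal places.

expand ‖A_i−P‖²=L_i² and subtract eq 1 (k_i ≔ ‖A_i‖²−L_i²)
k_1 = 144.0000+9.0000−44.5000 = 108.5000
eq1−eq2 → [0.0000  6.0000]·P = 9.0000
eq1−eq3 → [24.0000  6.0000]·P = 141.0000
eq1−eq4 → [0.0000  -6.0000]·P = -9.0000
2×2 solve → P = (5.5000, 1.5000)
check cable 4: ‖A_4−P‖² = 62.5000 ≈ L_4² = 62.5000 ✓

(5.5000, 1.5000)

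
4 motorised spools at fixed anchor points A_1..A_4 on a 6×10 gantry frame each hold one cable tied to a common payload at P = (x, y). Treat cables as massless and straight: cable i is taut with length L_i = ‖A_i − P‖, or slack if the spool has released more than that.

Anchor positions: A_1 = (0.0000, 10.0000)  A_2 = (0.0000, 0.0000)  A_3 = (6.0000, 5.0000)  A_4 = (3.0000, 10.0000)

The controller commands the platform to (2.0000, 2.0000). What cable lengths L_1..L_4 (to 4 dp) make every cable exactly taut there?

(8.2462, 2.8284, 5.0000, 8.0623)

cable 1: Δx=-2.0000, Δy=8.0000; L_1 = √(Δx²+Δy²) = 8.2462
cable 2: Δx=-2.0000, Δy=-2.0000; L_2 = √(Δx²+Δy²) = 2.8284
cable 3: Δx=4.0000, Δy=3.0000; L_3 = √(Δx²+Δy²) = 5.0000
cable 4: Δx=1.0000, Δy=8.0000; L_4 = √(Δx²+Δy²) = 8.0623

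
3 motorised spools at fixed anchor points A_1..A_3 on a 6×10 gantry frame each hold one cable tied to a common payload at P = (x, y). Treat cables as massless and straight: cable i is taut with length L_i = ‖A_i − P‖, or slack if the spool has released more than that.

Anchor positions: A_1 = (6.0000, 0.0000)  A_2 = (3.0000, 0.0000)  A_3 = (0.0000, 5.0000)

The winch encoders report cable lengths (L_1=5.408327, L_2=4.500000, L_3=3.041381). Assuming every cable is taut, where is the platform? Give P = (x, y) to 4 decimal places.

each cable: (A_i−P)·(A_i−P) = L_i²; let c_i = ‖A_i‖²−L_i²
c_1 = 36.0000+0.0000−29.2500 = 6.7500
row 1: 6.0000x + 0.0000y = 18.0000  (c_2=-11.2500)
row 2: 12.0000x − 10.0000y = -9.0000  (c_3=15.7500)
Cramer on rows 1–2 → x = 3.0000, y = 4.5000

(3.0000, 4.5000)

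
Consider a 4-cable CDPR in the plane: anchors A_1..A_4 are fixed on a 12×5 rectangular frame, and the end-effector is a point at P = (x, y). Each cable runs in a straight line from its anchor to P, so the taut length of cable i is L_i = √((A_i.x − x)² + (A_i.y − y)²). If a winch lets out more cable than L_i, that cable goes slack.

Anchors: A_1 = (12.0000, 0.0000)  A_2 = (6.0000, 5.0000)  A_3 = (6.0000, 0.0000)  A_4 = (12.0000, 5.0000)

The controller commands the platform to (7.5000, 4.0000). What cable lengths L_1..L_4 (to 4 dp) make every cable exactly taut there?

(6.0208, 1.8028, 4.2720, 4.6098)

cable 1: Δx=4.5000, Δy=-4.0000; L_1 = √(Δx²+Δy²) = 6.0208
cable 2: Δx=-1.5000, Δy=1.0000; L_2 = √(Δx²+Δy²) = 1.8028
cable 3: Δx=-1.5000, Δy=-4.0000; L_3 = √(Δx²+Δy²) = 4.2720
cable 4: Δx=4.5000, Δy=1.0000; L_4 = √(Δx²+Δy²) = 4.6098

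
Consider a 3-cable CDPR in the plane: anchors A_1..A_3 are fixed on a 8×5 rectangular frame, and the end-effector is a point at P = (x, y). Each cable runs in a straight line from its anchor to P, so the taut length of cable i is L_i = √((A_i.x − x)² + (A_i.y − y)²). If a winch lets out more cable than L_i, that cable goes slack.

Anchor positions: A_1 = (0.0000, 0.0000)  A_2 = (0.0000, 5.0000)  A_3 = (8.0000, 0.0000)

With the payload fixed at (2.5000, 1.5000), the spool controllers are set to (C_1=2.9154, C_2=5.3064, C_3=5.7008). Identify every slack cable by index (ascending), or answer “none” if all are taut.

cable 1: √((-2.5000)²+(-1.5000)²)=2.9155, C_1=2.9154: taut
cable 2: √((-2.5000)²+(3.5000)²)=4.3012, C_2=5.3064: slack
cable 3: √((5.5000)²+(-1.5000)²)=5.7009, C_3=5.7008: taut

2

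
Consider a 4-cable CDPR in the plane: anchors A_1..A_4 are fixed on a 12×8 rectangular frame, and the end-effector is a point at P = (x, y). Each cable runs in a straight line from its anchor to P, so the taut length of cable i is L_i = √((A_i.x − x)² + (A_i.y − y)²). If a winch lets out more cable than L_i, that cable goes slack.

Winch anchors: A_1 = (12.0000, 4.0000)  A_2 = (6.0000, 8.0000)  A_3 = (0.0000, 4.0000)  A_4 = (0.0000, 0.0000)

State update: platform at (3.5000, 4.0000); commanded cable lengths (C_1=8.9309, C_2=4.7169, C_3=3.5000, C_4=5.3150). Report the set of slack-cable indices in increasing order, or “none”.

1

i=1: geometric 8.5000 vs commanded 8.9309 ⇒ slack
i=2: geometric 4.7170 vs commanded 4.7169 ⇒ taut
i=3: geometric 3.5000 vs commanded 3.5000 ⇒ taut
i=4: geometric 5.3151 vs commanded 5.3150 ⇒ taut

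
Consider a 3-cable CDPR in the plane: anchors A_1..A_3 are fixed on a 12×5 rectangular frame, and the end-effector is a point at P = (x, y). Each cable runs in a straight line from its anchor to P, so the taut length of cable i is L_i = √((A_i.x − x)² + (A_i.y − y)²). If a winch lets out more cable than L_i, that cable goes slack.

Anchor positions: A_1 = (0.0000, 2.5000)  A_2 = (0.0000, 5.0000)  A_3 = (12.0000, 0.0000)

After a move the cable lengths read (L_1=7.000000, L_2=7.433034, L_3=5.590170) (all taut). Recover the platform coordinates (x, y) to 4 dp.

(7.0000, 2.5000)

expand ‖A_i−P‖²=L_i² and subtract eq 1 (c_i ≔ ‖A_i‖²−L_i²)
c_1 = 0.0000+6.2500−49.0000 = -42.7500
eq1−eq2 → [0.0000  -5.0000]·P = -12.5000
eq1−eq3 → [-24.0000  5.0000]·P = -155.5000
2×2 solve → P = (7.0000, 2.5000)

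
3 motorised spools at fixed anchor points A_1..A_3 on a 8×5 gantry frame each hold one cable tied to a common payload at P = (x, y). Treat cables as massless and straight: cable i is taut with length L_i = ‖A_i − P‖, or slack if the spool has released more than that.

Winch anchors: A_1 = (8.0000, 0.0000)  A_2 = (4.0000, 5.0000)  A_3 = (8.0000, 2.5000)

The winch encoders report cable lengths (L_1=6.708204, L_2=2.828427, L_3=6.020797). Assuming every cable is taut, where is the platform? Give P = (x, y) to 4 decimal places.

(2.0000, 3.0000)

each cable: (A_i−P)·(A_i−P) = L_i²; let k_i = ‖A_i‖²−L_i²
k_1 = 64.0000+0.0000−45.0000 = 19.0000
row 1: 8.0000x − 10.0000y = -14.0000  (k_2=33.0000)
row 2: 0.0000x − 5.0000y = -15.0000  (k_3=34.0000)
Cramer on rows 1–2 → x = 2.0000, y = 3.0000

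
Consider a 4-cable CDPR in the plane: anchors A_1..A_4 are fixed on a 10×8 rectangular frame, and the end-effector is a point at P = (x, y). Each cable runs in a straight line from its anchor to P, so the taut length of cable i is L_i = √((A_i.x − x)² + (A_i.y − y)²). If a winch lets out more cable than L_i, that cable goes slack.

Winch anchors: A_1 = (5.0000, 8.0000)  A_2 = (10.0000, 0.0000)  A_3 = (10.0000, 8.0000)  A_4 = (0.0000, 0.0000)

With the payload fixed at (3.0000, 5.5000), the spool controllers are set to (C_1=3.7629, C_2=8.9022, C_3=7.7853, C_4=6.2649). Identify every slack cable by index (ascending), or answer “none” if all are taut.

i=1: geometric 3.2016 vs commanded 3.7629 ⇒ slack
i=2: geometric 8.9022 vs commanded 8.9022 ⇒ taut
i=3: geometric 7.4330 vs commanded 7.7853 ⇒ slack
i=4: geometric 6.2650 vs commanded 6.2649 ⇒ taut

1, 3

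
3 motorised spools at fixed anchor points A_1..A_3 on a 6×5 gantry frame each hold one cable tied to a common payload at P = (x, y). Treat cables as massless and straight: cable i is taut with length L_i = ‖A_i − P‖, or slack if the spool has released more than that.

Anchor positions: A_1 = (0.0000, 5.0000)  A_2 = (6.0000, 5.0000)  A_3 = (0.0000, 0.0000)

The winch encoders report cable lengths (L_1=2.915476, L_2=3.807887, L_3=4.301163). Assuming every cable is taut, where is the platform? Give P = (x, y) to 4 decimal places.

expand ‖A_i−P‖²=L_i² and subtract eq 1 (k_i ≔ ‖A_i‖²−L_i²)
k_1 = 0.0000+25.0000−8.5000 = 16.5000
eq1−eq2 → [-12.0000  0.0000]·P = -30.0000
eq1−eq3 → [0.0000  10.0000]·P = 35.0000
2×2 solve → P = (2.5000, 3.5000)

(2.5000, 3.5000)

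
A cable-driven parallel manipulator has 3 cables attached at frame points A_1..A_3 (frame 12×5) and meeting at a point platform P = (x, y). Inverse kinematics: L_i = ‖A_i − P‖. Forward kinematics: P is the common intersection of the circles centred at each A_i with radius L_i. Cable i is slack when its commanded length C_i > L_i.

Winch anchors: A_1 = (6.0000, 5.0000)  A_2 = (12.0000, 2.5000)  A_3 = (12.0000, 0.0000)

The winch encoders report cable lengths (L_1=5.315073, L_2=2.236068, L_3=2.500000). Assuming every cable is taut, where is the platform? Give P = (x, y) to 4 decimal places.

(10.0000, 1.5000)

expand ‖A_i−P‖²=L_i² and subtract eq 1 (c_i ≔ ‖A_i‖²−L_i²)
c_1 = 36.0000+25.0000−28.2500 = 32.7500
eq1−eq2 → [-12.0000  5.0000]·P = -112.5000
eq1−eq3 → [-12.0000  10.0000]·P = -105.0000
2×2 solve → P = (10.0000, 1.5000)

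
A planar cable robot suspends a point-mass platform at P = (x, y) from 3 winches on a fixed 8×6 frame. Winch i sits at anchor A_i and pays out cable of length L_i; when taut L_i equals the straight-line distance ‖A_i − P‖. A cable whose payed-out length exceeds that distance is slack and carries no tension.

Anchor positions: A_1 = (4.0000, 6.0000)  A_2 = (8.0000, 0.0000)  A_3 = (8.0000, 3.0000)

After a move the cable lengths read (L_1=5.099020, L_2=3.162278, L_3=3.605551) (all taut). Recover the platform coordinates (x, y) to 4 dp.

(5.0000, 1.0000)

expand ‖A_i−P‖²=L_i² and subtract eq 1 (q_i ≔ ‖A_i‖²−L_i²)
q_1 = 16.0000+36.0000−26.0000 = 26.0000
eq1−eq2 → [-8.0000  12.0000]·P = -28.0000
eq1−eq3 → [-8.0000  6.0000]·P = -34.0000
2×2 solve → P = (5.0000, 1.0000)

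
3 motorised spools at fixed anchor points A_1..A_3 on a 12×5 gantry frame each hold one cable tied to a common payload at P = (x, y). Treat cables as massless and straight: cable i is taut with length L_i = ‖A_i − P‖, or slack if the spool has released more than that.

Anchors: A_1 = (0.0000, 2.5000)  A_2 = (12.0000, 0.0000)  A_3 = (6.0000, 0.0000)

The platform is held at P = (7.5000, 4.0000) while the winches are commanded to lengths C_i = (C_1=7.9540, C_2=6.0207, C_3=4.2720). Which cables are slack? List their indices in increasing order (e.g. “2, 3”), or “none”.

cable 1: √((-7.5000)²+(-1.5000)²)=7.6485, C_1=7.9540: slack
cable 2: √((4.5000)²+(-4.0000)²)=6.0208, C_2=6.0207: taut
cable 3: √((-1.5000)²+(-4.0000)²)=4.2720, C_3=4.2720: taut

1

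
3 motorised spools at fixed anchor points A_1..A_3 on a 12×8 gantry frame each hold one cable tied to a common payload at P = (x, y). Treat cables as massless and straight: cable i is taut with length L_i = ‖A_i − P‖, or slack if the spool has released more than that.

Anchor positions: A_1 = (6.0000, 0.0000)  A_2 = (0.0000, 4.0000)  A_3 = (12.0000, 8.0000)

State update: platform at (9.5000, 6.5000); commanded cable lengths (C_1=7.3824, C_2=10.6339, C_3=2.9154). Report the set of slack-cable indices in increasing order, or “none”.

i=1: geometric 7.3824 vs commanded 7.3824 ⇒ taut
i=2: geometric 9.8234 vs commanded 10.6339 ⇒ slack
i=3: geometric 2.9155 vs commanded 2.9154 ⇒ taut

2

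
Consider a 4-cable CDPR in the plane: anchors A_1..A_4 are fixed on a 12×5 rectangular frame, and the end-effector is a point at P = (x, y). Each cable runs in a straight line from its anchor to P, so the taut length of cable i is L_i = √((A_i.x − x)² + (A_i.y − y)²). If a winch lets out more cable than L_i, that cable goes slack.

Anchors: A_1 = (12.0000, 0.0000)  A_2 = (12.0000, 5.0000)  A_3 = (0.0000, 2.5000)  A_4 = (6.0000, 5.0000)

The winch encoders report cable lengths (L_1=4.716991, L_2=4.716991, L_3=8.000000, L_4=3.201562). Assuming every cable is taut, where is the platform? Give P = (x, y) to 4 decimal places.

(8.0000, 2.5000)

each cable: (A_i−P)·(A_i−P) = L_i²; let k_i = ‖A_i‖²−L_i²
k_1 = 144.0000+0.0000−22.2500 = 121.7500
row 1: 0.0000x − 10.0000y = -25.0000  (k_2=146.7500)
row 2: 24.0000x − 5.0000y = 179.5000  (k_3=-57.7500)
row 3: 12.0000x − 10.0000y = 71.0000  (k_4=50.7500)
Cramer on rows 1–2 → x = 8.0000, y = 2.5000
check cable 4: ‖A_4−P‖² = 10.2500 ≈ L_4² = 10.2500 ✓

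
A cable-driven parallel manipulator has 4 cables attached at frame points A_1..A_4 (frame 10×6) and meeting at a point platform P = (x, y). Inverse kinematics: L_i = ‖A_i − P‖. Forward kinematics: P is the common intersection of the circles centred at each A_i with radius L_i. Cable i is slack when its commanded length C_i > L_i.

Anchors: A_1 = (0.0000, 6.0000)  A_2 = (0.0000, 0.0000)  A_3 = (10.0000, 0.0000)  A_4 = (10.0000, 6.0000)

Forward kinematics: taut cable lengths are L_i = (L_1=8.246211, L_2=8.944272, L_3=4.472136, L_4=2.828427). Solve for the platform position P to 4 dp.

circle eqns → linear via eq_j − eq_1; set k_j = A_j·A_j − L_j²
k_1 = 0.0000+36.0000−68.0000 = -32.0000
0.0000·x + 12.0000·y = k_1−k_2 = 48.0000
-20.0000·x + 12.0000·y = k_1−k_3 = -112.0000
-20.0000·x + 0.0000·y = k_1−k_4 = -160.0000
solve first two rows → x=8.0000, y=4.0000
check cable 4: ‖A_4−P‖² = 8.0000 ≈ L_4² = 8.0000 ✓

(8.0000, 4.0000)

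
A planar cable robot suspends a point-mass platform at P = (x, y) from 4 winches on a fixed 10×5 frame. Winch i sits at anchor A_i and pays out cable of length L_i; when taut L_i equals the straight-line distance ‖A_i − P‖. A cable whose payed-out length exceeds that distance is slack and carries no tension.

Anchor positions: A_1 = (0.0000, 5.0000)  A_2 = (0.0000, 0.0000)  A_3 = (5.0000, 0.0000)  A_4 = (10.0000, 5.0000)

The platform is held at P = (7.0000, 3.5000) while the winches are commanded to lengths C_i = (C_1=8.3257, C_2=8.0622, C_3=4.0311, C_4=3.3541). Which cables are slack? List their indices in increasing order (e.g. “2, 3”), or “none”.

1, 2

cable 1: √((-7.0000)²+(1.5000)²)=7.1589, C_1=8.3257: slack
cable 2: √((-7.0000)²+(-3.5000)²)=7.8262, C_2=8.0622: slack
cable 3: √((-2.0000)²+(-3.5000)²)=4.0311, C_3=4.0311: taut
cable 4: √((3.0000)²+(1.5000)²)=3.3541, C_4=3.3541: taut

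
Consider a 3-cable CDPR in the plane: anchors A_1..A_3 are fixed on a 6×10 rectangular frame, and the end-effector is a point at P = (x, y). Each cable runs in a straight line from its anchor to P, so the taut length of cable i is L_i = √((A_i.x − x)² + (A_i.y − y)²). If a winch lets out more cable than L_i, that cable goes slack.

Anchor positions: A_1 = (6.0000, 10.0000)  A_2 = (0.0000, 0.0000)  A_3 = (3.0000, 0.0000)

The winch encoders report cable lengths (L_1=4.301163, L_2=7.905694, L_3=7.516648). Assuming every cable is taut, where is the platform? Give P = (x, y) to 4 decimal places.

(2.5000, 7.5000)

circle eqns → linear via eq_j − eq_1; set q_j = A_j·A_j − L_j²
q_1 = 36.0000+100.0000−18.5000 = 117.5000
12.0000·x + 20.0000·y = q_1−q_2 = 180.0000
6.0000·x + 20.0000·y = q_1−q_3 = 165.0000
solve first two rows → x=2.5000, y=7.5000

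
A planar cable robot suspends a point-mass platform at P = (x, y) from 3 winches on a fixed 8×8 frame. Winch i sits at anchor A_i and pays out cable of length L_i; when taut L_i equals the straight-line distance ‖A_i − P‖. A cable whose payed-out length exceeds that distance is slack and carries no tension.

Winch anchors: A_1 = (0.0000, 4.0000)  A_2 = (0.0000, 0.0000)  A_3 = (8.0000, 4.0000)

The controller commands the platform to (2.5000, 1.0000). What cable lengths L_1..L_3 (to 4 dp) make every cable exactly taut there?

(3.9051, 2.6926, 6.2650)

cable 1: Δx=-2.5000, Δy=3.0000; L_1 = √(Δx²+Δy²) = 3.9051
cable 2: Δx=-2.5000, Δy=-1.0000; L_2 = √(Δx²+Δy²) = 2.6926
cable 3: Δx=5.5000, Δy=3.0000; L_3 = √(Δx²+Δy²) = 6.2650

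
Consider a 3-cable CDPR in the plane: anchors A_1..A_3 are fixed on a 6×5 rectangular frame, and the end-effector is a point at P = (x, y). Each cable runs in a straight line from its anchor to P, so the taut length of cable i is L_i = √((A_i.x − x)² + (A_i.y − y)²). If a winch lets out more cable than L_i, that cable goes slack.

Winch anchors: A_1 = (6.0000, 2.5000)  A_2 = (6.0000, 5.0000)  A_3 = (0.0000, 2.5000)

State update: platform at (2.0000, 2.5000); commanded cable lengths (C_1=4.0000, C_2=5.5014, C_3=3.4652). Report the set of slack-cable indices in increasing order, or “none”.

2, 3

cable 1: L_1 = ‖A_1−P‖ = 4.0000;  C_1 = 4.0000 → taut
cable 2: L_2 = ‖A_2−P‖ = 4.7170;  C_2 = 5.5014 → slack
cable 3: L_3 = ‖A_3−P‖ = 2.0000;  C_3 = 3.4652 → slack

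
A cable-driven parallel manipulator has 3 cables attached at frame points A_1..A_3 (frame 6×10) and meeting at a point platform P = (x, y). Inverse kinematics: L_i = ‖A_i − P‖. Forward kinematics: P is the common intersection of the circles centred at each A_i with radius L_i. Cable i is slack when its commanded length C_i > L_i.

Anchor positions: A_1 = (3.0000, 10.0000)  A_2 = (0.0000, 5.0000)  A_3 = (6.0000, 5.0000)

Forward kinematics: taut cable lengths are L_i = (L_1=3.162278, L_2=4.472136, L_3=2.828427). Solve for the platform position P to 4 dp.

expand ‖A_i−P‖²=L_i² and subtract eq 1 (k_i ≔ ‖A_i‖²−L_i²)
k_1 = 9.0000+100.0000−10.0000 = 99.0000
eq1−eq2 → [6.0000  10.0000]·P = 94.0000
eq1−eq3 → [-6.0000  10.0000]·P = 46.0000
2×2 solve → P = (4.0000, 7.0000)

(4.0000, 7.0000)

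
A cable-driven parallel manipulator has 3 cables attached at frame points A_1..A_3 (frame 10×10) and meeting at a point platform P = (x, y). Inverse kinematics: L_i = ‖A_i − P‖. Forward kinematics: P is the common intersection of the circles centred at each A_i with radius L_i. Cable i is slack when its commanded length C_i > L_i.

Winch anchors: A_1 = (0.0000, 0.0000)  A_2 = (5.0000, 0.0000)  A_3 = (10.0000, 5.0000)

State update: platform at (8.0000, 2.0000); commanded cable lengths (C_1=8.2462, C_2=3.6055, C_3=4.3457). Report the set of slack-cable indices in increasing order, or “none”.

cable 1: L_1 = ‖A_1−P‖ = 8.2462;  C_1 = 8.2462 → taut
cable 2: L_2 = ‖A_2−P‖ = 3.6056;  C_2 = 3.6055 → taut
cable 3: L_3 = ‖A_3−P‖ = 3.6056;  C_3 = 4.3457 → slack

3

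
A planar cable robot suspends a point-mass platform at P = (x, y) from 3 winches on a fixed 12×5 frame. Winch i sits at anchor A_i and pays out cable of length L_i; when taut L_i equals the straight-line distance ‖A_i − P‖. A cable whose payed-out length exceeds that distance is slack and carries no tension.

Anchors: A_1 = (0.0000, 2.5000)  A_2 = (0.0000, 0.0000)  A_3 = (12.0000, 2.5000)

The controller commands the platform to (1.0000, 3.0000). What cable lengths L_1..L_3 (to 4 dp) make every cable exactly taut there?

(1.1180, 3.1623, 11.0114)

L_1 = √((0.0000−1.0000)² + (2.5000−3.0000)²) = 1.1180
L_2 = √((0.0000−1.0000)² + (0.0000−3.0000)²) = 3.1623
L_3 = √((12.0000−1.0000)² + (2.5000−3.0000)²) = 11.0114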